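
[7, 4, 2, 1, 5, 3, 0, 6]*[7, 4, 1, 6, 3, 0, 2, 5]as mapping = [0→5, 1→3, 2→1, 3→4, 4→0, 5→6, 6→7, 7→2]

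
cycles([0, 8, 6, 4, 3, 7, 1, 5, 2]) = (1 8 2 6)(3 4)(5 7)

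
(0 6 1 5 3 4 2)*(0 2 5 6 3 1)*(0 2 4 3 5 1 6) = (0 5 6 2 4 1)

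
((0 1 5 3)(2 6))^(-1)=(0 3 5 1)(2 6)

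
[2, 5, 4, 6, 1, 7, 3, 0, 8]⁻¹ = [7, 4, 0, 6, 2, 1, 3, 5, 8]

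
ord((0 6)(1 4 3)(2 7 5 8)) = 12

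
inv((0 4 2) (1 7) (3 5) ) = (0 2 4) (1 7) (3 5) 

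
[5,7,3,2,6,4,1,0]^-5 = [5,7,3,2,6,4,1,0]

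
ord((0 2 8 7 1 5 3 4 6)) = 9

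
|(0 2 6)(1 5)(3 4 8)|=6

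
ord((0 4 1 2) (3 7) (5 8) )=4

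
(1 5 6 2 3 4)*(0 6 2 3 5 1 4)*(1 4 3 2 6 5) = (0 5 6 2 1 4 3)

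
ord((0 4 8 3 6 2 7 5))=8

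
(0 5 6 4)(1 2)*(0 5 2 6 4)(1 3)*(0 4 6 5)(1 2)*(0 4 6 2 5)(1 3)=(0 3 5 2 1)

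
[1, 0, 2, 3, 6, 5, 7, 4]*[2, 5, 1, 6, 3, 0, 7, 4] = [5, 2, 1, 6, 7, 0, 4, 3]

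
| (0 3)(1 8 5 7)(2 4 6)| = 12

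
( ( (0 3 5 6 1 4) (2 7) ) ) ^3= (0 6) (1 3) (2 7) (4 5) 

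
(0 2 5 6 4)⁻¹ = (0 4 6 5 2)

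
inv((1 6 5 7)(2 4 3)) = (1 7 5 6)(2 3 4)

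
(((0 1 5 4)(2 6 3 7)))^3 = (0 4 5 1)(2 7 3 6)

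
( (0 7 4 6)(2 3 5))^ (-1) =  (0 6 4 7)(2 5 3)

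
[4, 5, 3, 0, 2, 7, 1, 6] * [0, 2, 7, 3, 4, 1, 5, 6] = [4, 1, 3, 0, 7, 6, 2, 5]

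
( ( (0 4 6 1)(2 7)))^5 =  (0 4 6 1)(2 7)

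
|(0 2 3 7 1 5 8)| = 7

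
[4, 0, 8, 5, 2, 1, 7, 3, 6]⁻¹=[1, 5, 4, 7, 0, 3, 8, 6, 2]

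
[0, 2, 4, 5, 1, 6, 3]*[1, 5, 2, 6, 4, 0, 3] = [1, 2, 4, 0, 5, 3, 6]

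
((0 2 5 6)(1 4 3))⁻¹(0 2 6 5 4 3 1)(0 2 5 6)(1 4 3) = (0 6 3 1 4 2 5)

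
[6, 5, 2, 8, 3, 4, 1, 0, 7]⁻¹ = [7, 6, 2, 4, 5, 1, 0, 8, 3]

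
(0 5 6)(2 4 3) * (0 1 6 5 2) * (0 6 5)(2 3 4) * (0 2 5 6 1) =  (0 3 1 6)(2 5)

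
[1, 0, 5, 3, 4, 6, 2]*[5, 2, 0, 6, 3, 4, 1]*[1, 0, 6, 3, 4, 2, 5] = [6, 2, 4, 5, 3, 0, 1]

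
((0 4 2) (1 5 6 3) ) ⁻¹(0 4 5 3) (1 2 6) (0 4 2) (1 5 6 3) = (0 3 5) (1 4 2 6) 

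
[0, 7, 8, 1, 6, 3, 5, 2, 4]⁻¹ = [0, 3, 7, 5, 8, 6, 4, 1, 2]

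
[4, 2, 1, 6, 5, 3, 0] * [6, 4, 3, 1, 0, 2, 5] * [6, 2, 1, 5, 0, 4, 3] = [6, 5, 0, 4, 1, 2, 3]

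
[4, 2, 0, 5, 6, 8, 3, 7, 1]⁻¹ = [2, 8, 1, 6, 0, 3, 4, 7, 5]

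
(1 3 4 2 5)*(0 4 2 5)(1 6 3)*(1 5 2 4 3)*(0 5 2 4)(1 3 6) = (0 6 3)(1 2 5)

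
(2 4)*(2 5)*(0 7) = (0 7)(2 4 5)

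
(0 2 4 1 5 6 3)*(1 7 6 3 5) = (0 2 4 7 6 5 3)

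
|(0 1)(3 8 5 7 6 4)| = 6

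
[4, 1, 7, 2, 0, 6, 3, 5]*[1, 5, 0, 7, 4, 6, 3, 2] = [4, 5, 2, 0, 1, 3, 7, 6]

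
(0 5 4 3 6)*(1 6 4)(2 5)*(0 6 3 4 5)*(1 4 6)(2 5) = (0 5 4 6 1 3 2)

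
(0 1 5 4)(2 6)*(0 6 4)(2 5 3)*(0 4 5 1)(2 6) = (1 3 6)(2 5 4)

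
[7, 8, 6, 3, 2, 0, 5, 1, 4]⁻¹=[5, 7, 4, 3, 8, 6, 2, 0, 1]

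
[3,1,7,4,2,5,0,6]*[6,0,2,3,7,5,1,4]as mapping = [0→3,1→0,2→4,3→7,4→2,5→5,6→6,7→1]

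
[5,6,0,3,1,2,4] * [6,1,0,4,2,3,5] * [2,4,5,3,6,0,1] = [3,0,1,6,4,2,5]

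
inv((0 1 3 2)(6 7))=(0 2 3 1)(6 7)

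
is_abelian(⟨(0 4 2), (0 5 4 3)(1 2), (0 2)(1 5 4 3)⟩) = no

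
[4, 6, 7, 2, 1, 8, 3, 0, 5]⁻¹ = [7, 4, 3, 6, 0, 8, 1, 2, 5]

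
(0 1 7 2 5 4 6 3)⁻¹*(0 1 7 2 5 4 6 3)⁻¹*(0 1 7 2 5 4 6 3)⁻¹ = (0 4 7 3 5 1 6 2)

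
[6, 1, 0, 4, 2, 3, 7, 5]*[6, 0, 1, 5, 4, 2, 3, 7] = [3, 0, 6, 4, 1, 5, 7, 2]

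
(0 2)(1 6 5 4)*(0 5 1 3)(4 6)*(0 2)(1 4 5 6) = (1 5)(2 6 4 3)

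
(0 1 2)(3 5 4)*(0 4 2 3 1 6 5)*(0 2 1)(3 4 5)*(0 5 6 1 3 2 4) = (0 1)(2 6)(3 4 5)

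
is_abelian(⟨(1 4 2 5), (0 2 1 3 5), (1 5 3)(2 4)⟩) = no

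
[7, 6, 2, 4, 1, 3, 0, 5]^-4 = [3, 7, 2, 6, 0, 1, 5, 4]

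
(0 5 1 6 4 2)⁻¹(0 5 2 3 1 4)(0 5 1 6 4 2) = (0 3 6 2 5 1)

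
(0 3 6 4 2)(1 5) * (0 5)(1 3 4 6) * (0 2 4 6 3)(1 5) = (0 6 3 5)(1 2)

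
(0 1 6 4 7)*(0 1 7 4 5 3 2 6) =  (0 7 1)(2 6 5 3)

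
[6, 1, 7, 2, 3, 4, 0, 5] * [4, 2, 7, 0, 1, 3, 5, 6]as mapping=[0→5, 1→2, 2→6, 3→7, 4→0, 5→1, 6→4, 7→3]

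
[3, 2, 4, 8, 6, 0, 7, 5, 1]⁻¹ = [5, 8, 1, 0, 2, 7, 4, 6, 3]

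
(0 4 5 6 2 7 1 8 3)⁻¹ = (0 3 8 1 7 2 6 5 4)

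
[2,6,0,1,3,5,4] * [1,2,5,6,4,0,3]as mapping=[0→5,1→3,2→1,3→2,4→6,5→0,6→4]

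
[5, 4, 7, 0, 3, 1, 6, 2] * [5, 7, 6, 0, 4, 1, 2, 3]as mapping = [0→1, 1→4, 2→3, 3→5, 4→0, 5→7, 6→2, 7→6]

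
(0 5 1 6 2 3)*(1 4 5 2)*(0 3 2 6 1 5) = (0 6 5 4)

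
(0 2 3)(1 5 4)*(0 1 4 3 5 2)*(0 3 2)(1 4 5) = (0 3 4 5 2 1)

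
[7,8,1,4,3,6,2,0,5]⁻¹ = [7,2,6,4,3,8,5,0,1]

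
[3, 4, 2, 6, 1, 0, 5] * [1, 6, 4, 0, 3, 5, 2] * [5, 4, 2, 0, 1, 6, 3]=[5, 0, 1, 2, 3, 4, 6]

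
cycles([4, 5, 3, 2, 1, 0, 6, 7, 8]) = (0 4 1 5)(2 3)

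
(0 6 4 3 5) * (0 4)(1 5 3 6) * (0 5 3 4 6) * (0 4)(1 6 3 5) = (0 6 1 5 3)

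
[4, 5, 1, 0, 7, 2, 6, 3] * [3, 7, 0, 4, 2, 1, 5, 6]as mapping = [0→2, 1→1, 2→7, 3→3, 4→6, 5→0, 6→5, 7→4]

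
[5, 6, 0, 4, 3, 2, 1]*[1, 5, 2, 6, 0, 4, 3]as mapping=[0→4, 1→3, 2→1, 3→0, 4→6, 5→2, 6→5]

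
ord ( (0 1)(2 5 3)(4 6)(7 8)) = 6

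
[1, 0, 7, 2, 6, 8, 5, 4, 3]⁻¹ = [1, 0, 3, 8, 7, 6, 4, 2, 5]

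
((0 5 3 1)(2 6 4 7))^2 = (0 3)(1 5)(2 4)(6 7)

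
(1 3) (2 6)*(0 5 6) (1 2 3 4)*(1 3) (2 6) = (0 5 2) (1 4 3 6) 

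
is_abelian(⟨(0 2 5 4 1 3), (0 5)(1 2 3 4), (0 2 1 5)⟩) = no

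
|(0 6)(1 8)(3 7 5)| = 6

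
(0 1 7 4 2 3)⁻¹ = (0 3 2 4 7 1)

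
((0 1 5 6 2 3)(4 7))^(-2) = (0 2 5)(1 3 6)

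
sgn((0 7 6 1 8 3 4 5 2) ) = 1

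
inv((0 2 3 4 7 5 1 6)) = (0 6 1 5 7 4 3 2)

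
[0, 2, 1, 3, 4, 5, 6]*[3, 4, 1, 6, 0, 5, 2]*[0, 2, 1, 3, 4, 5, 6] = [3, 2, 4, 6, 0, 5, 1] 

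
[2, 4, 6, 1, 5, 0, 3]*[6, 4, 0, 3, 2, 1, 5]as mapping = [0→0, 1→2, 2→5, 3→4, 4→1, 5→6, 6→3]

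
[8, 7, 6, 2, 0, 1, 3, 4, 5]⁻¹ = [4, 5, 3, 6, 7, 8, 2, 1, 0]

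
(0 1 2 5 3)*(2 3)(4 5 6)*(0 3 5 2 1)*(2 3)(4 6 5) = (1 4 3 2 5)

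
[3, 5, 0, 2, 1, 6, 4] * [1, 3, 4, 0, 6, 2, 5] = [0, 2, 1, 4, 3, 5, 6] 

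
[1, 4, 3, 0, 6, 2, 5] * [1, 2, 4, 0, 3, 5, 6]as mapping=[0→2, 1→3, 2→0, 3→1, 4→6, 5→4, 6→5]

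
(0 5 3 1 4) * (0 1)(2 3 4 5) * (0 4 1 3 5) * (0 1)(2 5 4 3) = (0 5)(2 4)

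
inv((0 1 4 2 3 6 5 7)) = (0 7 5 6 3 2 4 1)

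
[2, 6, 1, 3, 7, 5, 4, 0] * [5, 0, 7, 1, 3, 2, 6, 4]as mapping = [0→7, 1→6, 2→0, 3→1, 4→4, 5→2, 6→3, 7→5]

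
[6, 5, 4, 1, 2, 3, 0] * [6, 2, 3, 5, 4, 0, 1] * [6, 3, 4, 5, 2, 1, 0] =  [3, 6, 2, 4, 5, 1, 0]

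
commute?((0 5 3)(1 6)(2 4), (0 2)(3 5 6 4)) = no:(0 5 3)(1 6)(2 4)*(0 2)(3 5 6 4) = (0 6 1 4)(2 3), (0 2)(3 5 6 4)*(0 5 3)(1 6)(2 4) = (0 4)(1 6 2 5)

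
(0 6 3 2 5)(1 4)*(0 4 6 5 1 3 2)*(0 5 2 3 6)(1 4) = (0 2 4 6 3 5 1)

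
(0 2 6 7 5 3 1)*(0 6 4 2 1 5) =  (0 1 6 7)(2 4)(3 5)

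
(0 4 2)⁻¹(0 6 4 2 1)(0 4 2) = (0 1 4 6 2)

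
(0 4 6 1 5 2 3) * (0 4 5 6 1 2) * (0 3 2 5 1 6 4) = (0 1 4 6 5 3)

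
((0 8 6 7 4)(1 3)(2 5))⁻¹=(0 4 7 6 8)(1 3)(2 5)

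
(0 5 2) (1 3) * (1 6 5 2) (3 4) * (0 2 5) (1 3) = (0 5 3 6) (1 4) 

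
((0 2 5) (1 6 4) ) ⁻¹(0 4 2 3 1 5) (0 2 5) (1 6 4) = (0 2 1 5 3 6) 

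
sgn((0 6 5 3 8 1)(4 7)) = 1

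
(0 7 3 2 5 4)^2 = (0 3 5)(2 4 7)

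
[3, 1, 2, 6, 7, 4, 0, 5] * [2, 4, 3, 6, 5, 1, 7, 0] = [6, 4, 3, 7, 0, 5, 2, 1]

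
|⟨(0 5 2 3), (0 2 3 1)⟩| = 20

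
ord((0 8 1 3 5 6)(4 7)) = 6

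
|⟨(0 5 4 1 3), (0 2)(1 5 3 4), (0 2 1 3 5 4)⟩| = 720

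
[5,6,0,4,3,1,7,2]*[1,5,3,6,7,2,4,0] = [2,4,1,7,6,5,0,3]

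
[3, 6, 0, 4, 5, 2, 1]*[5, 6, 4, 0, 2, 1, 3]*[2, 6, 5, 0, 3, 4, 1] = [2, 0, 4, 5, 6, 3, 1]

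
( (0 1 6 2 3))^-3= (0 6 3 1 2)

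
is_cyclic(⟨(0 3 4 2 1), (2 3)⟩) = no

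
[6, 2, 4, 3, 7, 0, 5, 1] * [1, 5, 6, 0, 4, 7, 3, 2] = [3, 6, 4, 0, 2, 1, 7, 5]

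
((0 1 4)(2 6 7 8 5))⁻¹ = (0 4 1)(2 5 8 7 6)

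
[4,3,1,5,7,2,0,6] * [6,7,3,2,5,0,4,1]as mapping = [0→5,1→2,2→7,3→0,4→1,5→3,6→6,7→4]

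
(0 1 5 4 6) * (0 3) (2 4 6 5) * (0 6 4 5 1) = (1 2 5 4) (3 6) 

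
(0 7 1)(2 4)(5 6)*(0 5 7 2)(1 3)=(0 2 4)(1 5 6 7 3)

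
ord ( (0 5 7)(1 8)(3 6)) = 6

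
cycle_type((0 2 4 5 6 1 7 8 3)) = 9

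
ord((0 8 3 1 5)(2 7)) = 10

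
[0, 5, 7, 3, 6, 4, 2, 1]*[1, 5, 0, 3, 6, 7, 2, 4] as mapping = [0→1, 1→7, 2→4, 3→3, 4→2, 5→6, 6→0, 7→5] 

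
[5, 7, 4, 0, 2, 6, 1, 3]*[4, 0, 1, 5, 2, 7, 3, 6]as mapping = [0→7, 1→6, 2→2, 3→4, 4→1, 5→3, 6→0, 7→5]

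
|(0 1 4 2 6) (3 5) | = 10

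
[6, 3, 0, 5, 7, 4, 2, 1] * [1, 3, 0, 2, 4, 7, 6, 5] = [6, 2, 1, 7, 5, 4, 0, 3]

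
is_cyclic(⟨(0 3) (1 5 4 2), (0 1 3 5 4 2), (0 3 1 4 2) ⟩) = no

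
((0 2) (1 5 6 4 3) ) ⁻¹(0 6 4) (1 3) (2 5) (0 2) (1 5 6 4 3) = (0 6) (1 5) (2 4 3) 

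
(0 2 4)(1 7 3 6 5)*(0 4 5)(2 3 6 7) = (0 3 7 6)(1 2 5)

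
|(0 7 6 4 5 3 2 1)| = 8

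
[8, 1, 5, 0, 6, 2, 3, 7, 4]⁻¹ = [3, 1, 5, 6, 8, 2, 4, 7, 0]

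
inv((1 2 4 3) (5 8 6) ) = (1 3 4 2) (5 6 8) 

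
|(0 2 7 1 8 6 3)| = 7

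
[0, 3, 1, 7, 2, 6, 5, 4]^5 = [0, 1, 2, 3, 4, 6, 5, 7]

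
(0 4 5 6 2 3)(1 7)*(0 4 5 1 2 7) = (0 5 6 7 2 3 4 1)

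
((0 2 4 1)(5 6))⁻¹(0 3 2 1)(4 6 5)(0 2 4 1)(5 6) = (0 2 3 4)(1 5 6)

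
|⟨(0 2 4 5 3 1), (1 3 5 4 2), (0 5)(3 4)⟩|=720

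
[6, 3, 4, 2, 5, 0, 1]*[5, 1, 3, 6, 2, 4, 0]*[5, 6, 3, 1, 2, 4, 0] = [5, 0, 3, 1, 2, 4, 6]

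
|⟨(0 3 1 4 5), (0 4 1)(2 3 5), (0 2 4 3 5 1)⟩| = 720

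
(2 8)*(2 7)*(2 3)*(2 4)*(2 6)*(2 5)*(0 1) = (0 1)(2 8 7 3 4 6 5)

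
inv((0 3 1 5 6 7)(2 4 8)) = (0 7 6 5 1 3)(2 8 4)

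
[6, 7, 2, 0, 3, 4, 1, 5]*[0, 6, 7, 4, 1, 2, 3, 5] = [3, 5, 7, 0, 4, 1, 6, 2]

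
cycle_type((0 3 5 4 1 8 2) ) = 7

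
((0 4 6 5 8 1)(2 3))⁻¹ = (0 1 8 5 6 4)(2 3)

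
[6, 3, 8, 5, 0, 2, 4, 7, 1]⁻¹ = [4, 8, 5, 1, 6, 3, 0, 7, 2]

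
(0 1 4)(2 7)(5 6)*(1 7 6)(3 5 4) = (0 7 2 6 4)(1 3 5)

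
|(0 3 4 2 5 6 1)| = 7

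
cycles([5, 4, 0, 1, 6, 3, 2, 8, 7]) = (0 5 3 1 4 6 2)(7 8)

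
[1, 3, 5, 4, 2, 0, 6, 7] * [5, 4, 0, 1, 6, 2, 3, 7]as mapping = [0→4, 1→1, 2→2, 3→6, 4→0, 5→5, 6→3, 7→7]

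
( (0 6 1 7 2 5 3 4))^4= (0 2)(1 3)(4 7)(5 6)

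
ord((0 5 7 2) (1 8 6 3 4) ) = 20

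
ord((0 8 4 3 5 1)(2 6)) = 6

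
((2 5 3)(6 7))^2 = (2 3 5)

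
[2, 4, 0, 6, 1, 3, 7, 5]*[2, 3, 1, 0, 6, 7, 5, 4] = [1, 6, 2, 5, 3, 0, 4, 7]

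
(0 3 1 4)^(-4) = ()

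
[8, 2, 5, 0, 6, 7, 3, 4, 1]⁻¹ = [3, 8, 1, 6, 7, 2, 4, 5, 0]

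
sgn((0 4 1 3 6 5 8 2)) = -1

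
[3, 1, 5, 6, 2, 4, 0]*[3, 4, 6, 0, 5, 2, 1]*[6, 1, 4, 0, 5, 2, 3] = [6, 5, 4, 1, 3, 2, 0]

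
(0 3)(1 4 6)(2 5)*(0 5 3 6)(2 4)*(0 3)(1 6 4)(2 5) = (0 4 3 2)(1 5)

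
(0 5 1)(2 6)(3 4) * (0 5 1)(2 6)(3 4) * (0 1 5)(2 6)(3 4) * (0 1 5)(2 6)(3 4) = ()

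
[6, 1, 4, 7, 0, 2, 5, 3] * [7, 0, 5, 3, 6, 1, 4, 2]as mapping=[0→4, 1→0, 2→6, 3→2, 4→7, 5→5, 6→1, 7→3]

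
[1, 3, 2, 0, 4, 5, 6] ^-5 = [1, 3, 2, 0, 4, 5, 6] 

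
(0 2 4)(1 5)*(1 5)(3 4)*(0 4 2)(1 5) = (1 5)(2 3)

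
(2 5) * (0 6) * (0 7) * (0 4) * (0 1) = (0 6 7 4 1)(2 5)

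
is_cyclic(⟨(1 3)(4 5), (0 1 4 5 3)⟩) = no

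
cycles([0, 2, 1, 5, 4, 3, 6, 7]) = (1 2)(3 5)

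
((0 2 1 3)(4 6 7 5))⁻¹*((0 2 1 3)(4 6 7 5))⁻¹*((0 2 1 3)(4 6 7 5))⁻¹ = (0 2 1 3)(4 6 7 5)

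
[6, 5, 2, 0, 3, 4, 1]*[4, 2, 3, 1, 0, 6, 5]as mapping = [0→5, 1→6, 2→3, 3→4, 4→1, 5→0, 6→2]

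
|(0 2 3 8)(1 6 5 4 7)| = 20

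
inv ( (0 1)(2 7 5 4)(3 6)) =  (0 1)(2 4 5 7)(3 6)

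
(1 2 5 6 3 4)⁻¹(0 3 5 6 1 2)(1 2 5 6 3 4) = (0 4 6 3 2 5)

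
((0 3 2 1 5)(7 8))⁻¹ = (0 5 1 2 3)(7 8)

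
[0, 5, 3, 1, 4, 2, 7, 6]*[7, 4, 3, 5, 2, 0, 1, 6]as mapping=[0→7, 1→0, 2→5, 3→4, 4→2, 5→3, 6→6, 7→1]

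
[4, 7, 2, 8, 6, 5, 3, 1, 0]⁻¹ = [8, 7, 2, 6, 0, 5, 4, 1, 3]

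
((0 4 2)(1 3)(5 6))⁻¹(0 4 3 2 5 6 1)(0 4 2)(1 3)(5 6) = (0 6 5 3 4 2 1)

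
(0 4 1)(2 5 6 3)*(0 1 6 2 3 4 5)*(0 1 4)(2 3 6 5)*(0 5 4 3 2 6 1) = (0 6 5 2)(1 3)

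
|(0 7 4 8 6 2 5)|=7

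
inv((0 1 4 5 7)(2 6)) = (0 7 5 4 1)(2 6)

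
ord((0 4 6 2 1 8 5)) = 7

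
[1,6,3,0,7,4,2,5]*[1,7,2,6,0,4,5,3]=[7,5,6,1,3,0,2,4]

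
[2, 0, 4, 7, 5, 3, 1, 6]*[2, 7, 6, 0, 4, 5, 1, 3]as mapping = [0→6, 1→2, 2→4, 3→3, 4→5, 5→0, 6→7, 7→1]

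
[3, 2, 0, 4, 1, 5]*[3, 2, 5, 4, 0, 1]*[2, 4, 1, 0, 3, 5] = [3, 5, 0, 2, 1, 4]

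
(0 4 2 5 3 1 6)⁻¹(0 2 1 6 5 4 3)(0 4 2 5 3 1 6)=(0 3 2 1 4 5 6)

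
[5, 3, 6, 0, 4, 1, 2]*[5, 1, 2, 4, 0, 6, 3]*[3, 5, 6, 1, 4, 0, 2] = [2, 4, 1, 0, 3, 5, 6]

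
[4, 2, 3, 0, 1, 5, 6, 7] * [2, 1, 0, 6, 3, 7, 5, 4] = [3, 0, 6, 2, 1, 7, 5, 4]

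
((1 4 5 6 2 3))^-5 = (1 4 5 6 2 3)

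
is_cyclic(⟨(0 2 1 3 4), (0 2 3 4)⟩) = no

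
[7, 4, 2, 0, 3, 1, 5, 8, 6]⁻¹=[3, 5, 2, 4, 1, 6, 8, 0, 7]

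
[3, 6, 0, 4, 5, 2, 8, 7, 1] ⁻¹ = [2, 8, 5, 0, 3, 4, 1, 7, 6] 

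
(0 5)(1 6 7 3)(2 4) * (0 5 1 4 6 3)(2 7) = (0 1 3 4 7)(2 6)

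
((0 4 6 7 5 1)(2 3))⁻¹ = (0 1 5 7 6 4)(2 3)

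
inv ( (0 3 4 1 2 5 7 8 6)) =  (0 6 8 7 5 2 1 4 3)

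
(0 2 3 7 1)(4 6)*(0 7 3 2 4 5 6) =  (0 4)(1 7)(5 6)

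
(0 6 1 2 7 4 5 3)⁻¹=(0 3 5 4 7 2 1 6)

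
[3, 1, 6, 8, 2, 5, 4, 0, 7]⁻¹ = [7, 1, 4, 0, 6, 5, 2, 8, 3]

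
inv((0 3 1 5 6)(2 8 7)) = (0 6 5 1 3)(2 7 8)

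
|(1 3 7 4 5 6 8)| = 7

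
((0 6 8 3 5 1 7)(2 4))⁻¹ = (0 7 1 5 3 8 6)(2 4)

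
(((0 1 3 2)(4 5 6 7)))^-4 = ()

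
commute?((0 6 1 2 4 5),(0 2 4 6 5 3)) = no:(0 6 1 2 4 5)*(0 2 4 6 5 3) = (0 5 2 6 1 4 3),(0 2 4 6 5 3)*(0 6 1 2 4 5) = (0 4 1 2 5 3 6)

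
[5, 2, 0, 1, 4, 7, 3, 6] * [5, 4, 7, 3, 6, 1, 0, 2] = [1, 7, 5, 4, 6, 2, 3, 0]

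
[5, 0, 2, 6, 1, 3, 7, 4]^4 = [7, 6, 2, 1, 3, 4, 0, 5]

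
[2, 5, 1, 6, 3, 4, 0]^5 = [3, 0, 6, 5, 1, 2, 4]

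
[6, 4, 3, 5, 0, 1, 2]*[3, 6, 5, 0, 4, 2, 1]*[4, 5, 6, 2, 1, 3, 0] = [5, 1, 4, 6, 2, 0, 3]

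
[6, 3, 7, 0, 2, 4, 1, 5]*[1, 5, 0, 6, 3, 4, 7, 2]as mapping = [0→7, 1→6, 2→2, 3→1, 4→0, 5→3, 6→5, 7→4]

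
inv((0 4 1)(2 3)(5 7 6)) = (0 1 4)(2 3)(5 6 7)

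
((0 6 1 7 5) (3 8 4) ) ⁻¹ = (0 5 7 1 6) (3 4 8) 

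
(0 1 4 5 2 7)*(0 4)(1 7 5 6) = (0 7 4 6 1)(2 5)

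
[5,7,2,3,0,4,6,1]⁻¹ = [4,7,2,3,5,0,6,1]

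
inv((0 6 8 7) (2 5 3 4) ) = (0 7 8 6) (2 4 3 5) 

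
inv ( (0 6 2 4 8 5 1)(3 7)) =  (0 1 5 8 4 2 6)(3 7)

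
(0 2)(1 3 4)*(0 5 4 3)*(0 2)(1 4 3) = (1 2 5 3)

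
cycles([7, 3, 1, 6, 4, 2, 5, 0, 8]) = (0 7)(1 3 6 5 2)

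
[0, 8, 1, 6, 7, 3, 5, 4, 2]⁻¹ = [0, 2, 8, 5, 7, 6, 3, 4, 1]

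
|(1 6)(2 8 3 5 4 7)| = 6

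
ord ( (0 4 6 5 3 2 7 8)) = 8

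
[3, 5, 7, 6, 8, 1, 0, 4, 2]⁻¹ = [6, 5, 8, 0, 7, 1, 3, 2, 4]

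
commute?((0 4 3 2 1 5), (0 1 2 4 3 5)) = no:(0 4 3 2 1 5)*(0 1 2 4 3 5) = (0 3 4 5 1), (0 1 2 4 3 5)*(0 4 3 2 1 5) = (0 5 4 2 3)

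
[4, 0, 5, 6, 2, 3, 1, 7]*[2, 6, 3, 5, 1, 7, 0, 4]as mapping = [0→1, 1→2, 2→7, 3→0, 4→3, 5→5, 6→6, 7→4]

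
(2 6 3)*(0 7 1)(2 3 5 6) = (0 7 1)(5 6)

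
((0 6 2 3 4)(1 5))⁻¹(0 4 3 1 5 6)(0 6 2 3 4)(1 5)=(0 4 5 1 2 6)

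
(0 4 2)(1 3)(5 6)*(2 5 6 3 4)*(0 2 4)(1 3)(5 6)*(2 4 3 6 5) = (0 3 6 2 4 5 1)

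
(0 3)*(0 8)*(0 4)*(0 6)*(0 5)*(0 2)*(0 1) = (0 3 8 4 6 5 2 1)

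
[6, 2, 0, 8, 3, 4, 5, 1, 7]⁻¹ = [2, 7, 1, 4, 5, 6, 0, 8, 3]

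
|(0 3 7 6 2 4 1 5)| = 8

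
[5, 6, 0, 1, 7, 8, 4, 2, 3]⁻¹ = [2, 3, 7, 8, 6, 0, 1, 4, 5]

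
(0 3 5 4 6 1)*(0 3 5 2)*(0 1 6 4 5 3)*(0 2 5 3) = (1 2)(3 5)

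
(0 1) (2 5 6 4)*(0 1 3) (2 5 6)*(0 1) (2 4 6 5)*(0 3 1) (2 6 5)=(0 1 3) (4 6 5) 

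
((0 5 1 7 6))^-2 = (0 7 5 6 1)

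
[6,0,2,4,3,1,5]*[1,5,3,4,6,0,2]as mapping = [0→2,1→1,2→3,3→6,4→4,5→5,6→0]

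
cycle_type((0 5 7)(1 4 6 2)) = 3.4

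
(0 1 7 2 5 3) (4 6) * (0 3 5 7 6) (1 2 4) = (0 2 7 4) (1 6) 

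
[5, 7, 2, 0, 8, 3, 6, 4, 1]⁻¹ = [3, 8, 2, 5, 7, 0, 6, 1, 4]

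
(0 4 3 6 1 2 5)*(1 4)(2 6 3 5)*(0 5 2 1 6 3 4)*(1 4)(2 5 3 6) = (0 2 4 5 3 1 6)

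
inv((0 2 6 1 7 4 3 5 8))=(0 8 5 3 4 7 1 6 2)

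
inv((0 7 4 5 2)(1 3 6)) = (0 2 5 4 7)(1 6 3)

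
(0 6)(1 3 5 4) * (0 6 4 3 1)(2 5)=(0 4)(2 5 3)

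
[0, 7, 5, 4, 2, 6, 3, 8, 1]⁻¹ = [0, 8, 4, 6, 3, 2, 5, 1, 7]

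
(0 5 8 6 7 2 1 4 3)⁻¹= (0 3 4 1 2 7 6 8 5)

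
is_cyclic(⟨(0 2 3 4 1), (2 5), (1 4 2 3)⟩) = no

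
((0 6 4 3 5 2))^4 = (0 5 4)(2 3 6)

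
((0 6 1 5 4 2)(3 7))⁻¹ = (0 2 4 5 1 6)(3 7)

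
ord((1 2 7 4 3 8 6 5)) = 8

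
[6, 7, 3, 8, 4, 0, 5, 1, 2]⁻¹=[5, 7, 8, 2, 4, 6, 0, 1, 3]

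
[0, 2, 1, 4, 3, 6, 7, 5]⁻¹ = [0, 2, 1, 4, 3, 7, 5, 6]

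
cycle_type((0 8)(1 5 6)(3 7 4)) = 2.3^2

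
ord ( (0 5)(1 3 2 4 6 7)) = 6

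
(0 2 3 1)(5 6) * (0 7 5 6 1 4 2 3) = (0 3 4 2)(1 7 5)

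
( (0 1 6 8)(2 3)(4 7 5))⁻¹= (0 8 6 1)(2 3)(4 5 7)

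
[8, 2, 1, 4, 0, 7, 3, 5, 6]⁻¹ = [4, 2, 1, 6, 3, 7, 8, 5, 0]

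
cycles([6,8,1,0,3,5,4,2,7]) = (0 6 4 3)(1 8 7 2)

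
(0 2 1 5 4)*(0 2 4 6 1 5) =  (0 4 2 5 6 1)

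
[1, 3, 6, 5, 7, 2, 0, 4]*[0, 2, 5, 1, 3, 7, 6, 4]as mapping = [0→2, 1→1, 2→6, 3→7, 4→4, 5→5, 6→0, 7→3]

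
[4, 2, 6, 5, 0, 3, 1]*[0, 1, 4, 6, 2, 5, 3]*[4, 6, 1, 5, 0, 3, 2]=[1, 0, 5, 3, 4, 2, 6]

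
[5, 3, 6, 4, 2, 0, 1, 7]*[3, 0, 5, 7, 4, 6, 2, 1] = [6, 7, 2, 4, 5, 3, 0, 1]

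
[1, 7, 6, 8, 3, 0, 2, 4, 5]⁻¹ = [5, 0, 6, 4, 7, 8, 2, 1, 3]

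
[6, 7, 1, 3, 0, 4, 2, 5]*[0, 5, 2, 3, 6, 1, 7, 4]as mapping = [0→7, 1→4, 2→5, 3→3, 4→0, 5→6, 6→2, 7→1]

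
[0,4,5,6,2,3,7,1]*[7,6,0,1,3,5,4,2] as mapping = [0→7,1→3,2→5,3→4,4→0,5→1,6→2,7→6] 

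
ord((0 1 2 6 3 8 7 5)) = 8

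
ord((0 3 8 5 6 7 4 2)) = 8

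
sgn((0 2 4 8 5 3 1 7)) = -1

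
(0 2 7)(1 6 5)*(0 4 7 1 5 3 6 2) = (1 2)(3 6)(4 7)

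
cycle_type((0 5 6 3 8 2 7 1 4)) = 9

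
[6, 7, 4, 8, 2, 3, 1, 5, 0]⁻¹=[8, 6, 4, 5, 2, 7, 0, 1, 3]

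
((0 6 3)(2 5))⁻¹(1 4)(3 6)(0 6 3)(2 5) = (0 3)(1 4)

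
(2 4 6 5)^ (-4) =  ()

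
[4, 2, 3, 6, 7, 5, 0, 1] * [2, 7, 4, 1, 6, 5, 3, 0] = [6, 4, 1, 3, 0, 5, 2, 7]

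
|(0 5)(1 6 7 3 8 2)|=6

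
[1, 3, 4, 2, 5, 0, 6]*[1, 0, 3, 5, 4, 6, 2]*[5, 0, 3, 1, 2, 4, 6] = [5, 4, 2, 1, 6, 0, 3]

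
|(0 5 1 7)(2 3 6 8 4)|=20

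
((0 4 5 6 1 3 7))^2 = (0 5 1 7 4 6 3)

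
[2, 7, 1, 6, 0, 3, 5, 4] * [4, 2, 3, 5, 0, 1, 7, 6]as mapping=[0→3, 1→6, 2→2, 3→7, 4→4, 5→5, 6→1, 7→0]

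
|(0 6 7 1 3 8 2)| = 7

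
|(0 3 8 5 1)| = 5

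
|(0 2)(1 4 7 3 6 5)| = 6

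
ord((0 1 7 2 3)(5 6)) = 10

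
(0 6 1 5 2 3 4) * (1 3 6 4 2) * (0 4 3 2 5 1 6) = (0 3 5 6 2)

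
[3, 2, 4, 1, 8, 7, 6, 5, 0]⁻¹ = [8, 3, 1, 0, 2, 7, 6, 5, 4]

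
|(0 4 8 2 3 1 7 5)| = 8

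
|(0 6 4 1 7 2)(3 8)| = 6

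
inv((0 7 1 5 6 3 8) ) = (0 8 3 6 5 1 7) 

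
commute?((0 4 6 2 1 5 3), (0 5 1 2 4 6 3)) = no:(0 4 6 2 1 5 3)*(0 5 1 2 4 6 3) = (0 6 4 3 5), (0 5 1 2 4 6 3)*(0 4 6 2 1 5 3) = (0 3 4 2 6)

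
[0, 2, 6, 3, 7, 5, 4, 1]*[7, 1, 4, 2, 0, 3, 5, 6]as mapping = [0→7, 1→4, 2→5, 3→2, 4→6, 5→3, 6→0, 7→1]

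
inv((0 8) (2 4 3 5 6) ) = (0 8) (2 6 5 3 4) 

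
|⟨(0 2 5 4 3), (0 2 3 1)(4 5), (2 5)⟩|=720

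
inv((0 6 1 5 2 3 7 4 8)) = (0 8 4 7 3 2 5 1 6)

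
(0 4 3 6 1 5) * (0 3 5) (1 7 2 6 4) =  (0 1) (2 6 7) (3 4 5) 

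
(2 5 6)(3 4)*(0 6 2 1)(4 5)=(0 6 1)(2 4 3 5)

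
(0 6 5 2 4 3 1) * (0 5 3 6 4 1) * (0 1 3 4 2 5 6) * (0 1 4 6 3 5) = (0 2 5)(1 3 4)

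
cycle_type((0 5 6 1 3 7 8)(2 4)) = 2.7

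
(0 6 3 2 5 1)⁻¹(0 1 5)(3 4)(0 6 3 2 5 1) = (0 1 6)(2 4)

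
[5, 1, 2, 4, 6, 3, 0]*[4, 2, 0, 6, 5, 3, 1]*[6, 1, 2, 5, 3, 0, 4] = [5, 2, 6, 0, 1, 4, 3]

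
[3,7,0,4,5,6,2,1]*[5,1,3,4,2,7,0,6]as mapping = [0→4,1→6,2→5,3→2,4→7,5→0,6→3,7→1]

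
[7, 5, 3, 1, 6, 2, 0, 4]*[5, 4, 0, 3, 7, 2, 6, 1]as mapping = [0→1, 1→2, 2→3, 3→4, 4→6, 5→0, 6→5, 7→7]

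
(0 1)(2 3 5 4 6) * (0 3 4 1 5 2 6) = (0 5 1 3 2 4)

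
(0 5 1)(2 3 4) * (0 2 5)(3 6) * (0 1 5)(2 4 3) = (0 1 4)(2 6)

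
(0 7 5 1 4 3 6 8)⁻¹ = (0 8 6 3 4 1 5 7)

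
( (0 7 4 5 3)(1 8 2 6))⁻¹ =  (0 3 5 4 7)(1 6 2 8)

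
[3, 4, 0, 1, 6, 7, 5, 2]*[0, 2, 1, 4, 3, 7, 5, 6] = [4, 3, 0, 2, 5, 6, 7, 1]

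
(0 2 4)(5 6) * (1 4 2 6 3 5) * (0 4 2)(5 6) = (0 5 3 6 1 2)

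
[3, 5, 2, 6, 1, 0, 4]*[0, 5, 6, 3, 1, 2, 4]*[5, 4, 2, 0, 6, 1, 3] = [0, 2, 3, 6, 1, 5, 4]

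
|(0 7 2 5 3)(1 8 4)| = 15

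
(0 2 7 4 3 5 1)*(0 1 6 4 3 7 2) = (3 5 6 4 7)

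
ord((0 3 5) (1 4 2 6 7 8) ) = 6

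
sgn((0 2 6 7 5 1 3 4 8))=1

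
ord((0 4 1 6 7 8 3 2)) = 8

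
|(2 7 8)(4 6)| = 6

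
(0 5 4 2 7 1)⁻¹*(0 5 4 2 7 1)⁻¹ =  (0 7 4)(1 2 5)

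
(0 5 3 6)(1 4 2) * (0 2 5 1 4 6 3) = (0 1 6 2 4 5)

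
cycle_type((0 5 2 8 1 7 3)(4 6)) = 2.7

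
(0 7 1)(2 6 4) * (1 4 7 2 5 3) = (0 2 6 7 4 5 3 1)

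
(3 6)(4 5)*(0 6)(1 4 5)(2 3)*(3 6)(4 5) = (0 3)(1 5 4)(2 6)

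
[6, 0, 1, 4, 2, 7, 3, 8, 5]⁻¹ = [1, 2, 4, 6, 3, 8, 0, 5, 7]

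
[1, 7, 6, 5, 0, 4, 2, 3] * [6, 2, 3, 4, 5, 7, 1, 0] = [2, 0, 1, 7, 6, 5, 3, 4]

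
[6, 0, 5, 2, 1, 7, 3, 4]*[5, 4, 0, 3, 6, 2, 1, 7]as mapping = [0→1, 1→5, 2→2, 3→0, 4→4, 5→7, 6→3, 7→6]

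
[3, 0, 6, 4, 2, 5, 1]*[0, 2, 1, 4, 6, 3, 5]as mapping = [0→4, 1→0, 2→5, 3→6, 4→1, 5→3, 6→2]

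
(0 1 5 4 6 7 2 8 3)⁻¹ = (0 3 8 2 7 6 4 5 1)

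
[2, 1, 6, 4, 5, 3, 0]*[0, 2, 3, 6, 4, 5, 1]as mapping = [0→3, 1→2, 2→1, 3→4, 4→5, 5→6, 6→0]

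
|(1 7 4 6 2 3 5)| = 7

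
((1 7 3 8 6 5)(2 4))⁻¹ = (1 5 6 8 3 7)(2 4)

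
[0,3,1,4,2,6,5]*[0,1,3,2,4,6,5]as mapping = [0→0,1→2,2→1,3→4,4→3,5→5,6→6]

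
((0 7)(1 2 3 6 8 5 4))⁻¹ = (0 7)(1 4 5 8 6 3 2)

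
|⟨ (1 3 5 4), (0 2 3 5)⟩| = 120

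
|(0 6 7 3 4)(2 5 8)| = 15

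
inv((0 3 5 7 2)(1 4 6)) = (0 2 7 5 3)(1 6 4)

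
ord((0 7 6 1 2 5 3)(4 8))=14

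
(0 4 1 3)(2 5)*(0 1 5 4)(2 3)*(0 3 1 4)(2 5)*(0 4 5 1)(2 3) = (0 2 4 3 5)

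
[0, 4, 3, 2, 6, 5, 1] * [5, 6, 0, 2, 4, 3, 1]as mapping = [0→5, 1→4, 2→2, 3→0, 4→1, 5→3, 6→6]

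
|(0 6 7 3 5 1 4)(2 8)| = 14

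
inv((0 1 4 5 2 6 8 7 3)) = (0 3 7 8 6 2 5 4 1)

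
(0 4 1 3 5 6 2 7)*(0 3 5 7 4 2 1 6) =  (0 2 4 6 1 5)(3 7)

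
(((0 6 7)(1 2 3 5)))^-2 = (0 6 7)(1 3)(2 5)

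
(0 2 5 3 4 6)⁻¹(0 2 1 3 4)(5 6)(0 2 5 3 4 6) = (0 3)(1 4 6 2 5)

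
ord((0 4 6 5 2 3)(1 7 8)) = 6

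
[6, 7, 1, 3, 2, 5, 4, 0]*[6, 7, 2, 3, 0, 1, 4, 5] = [4, 5, 7, 3, 2, 1, 0, 6]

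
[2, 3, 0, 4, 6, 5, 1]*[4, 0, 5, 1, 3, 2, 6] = [5, 1, 4, 3, 6, 2, 0]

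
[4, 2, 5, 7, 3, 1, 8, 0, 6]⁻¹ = [7, 5, 1, 4, 0, 2, 8, 3, 6]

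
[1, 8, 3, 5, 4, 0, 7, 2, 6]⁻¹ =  [5, 0, 7, 2, 4, 3, 8, 6, 1]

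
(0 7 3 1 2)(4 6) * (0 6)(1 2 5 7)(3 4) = (0 1 5 7 4)(2 6 3)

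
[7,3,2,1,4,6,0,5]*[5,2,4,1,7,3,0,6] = [6,1,4,2,7,0,5,3]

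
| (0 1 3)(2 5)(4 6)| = 6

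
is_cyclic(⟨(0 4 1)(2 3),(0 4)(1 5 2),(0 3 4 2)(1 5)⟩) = no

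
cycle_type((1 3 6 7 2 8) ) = 6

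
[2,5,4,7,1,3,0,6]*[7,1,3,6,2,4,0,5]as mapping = [0→3,1→4,2→2,3→5,4→1,5→6,6→7,7→0]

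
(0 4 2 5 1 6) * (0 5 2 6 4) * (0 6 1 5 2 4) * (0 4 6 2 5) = (0 2 6 5)(1 4)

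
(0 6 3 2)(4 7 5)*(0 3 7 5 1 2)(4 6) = (0 4 5 6 7 1 2 3)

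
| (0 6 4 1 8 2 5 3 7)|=9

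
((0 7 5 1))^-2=(0 5)(1 7)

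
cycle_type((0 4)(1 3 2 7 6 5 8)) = 2.7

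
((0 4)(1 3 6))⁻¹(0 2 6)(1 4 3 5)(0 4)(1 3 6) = (0 6 5 3)(1 4 2)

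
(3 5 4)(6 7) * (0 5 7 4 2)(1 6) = (0 5 2)(1 6 4 3 7)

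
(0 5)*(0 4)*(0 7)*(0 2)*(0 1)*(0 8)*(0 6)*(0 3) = (0 5 4 7 2 1 8 6 3)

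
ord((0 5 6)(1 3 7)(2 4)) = 6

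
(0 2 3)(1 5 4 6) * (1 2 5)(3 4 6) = (0 5 6 2 4 3)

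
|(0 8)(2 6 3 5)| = 4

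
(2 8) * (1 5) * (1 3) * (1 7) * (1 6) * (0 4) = (0 4)(1 5 3 7 6)(2 8)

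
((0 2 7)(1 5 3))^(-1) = (0 7 2)(1 3 5)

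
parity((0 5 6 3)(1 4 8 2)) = even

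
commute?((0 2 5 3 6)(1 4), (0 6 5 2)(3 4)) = no:(0 2 5 3 6)(1 4) * (0 6 5 2)(3 4) = (1 3 5 4), (0 6 5 2)(3 4) * (0 2 5 3 6)(1 4) = (1 4 6 3)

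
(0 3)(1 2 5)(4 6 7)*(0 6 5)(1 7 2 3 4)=(0 4 5 7 1 3 6 2)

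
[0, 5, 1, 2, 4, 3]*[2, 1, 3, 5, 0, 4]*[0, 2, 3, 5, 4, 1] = [3, 4, 2, 5, 0, 1]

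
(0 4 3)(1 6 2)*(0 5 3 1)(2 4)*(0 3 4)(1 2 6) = (0 6)(2 3 5 4)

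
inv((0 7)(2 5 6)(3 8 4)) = (0 7)(2 6 5)(3 4 8)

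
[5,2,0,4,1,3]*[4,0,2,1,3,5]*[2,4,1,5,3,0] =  [0,1,3,5,2,4]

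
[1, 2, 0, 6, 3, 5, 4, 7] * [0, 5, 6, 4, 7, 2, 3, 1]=[5, 6, 0, 3, 4, 2, 7, 1]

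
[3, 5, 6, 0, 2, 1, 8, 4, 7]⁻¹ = [3, 5, 4, 0, 7, 1, 2, 8, 6]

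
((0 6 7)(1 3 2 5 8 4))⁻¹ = (0 7 6)(1 4 8 5 2 3)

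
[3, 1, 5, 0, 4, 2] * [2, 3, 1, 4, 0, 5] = [4, 3, 5, 2, 0, 1]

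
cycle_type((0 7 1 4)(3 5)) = 2.4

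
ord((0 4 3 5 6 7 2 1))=8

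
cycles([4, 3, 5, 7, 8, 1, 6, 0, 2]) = (0 4 8 2 5 1 3 7) 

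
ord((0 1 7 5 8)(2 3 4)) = 15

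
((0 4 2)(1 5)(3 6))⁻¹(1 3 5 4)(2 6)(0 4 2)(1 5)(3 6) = (0 3)(1 2 5 6)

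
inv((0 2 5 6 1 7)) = (0 7 1 6 5 2)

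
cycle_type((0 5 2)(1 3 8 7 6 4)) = 3.6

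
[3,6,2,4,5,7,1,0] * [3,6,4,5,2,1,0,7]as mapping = [0→5,1→0,2→4,3→2,4→1,5→7,6→6,7→3]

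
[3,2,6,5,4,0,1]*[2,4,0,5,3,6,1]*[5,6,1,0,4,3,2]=[3,5,6,2,0,1,4]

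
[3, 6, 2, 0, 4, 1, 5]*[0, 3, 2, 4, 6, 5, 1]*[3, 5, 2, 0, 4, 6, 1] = [4, 5, 2, 3, 1, 0, 6]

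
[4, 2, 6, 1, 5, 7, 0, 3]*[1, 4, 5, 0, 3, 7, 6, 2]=[3, 5, 6, 4, 7, 2, 1, 0]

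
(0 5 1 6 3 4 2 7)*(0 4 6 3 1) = (0 5) (1 3 6) (2 7 4) 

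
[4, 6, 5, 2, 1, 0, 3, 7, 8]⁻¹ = [5, 4, 3, 6, 0, 2, 1, 7, 8]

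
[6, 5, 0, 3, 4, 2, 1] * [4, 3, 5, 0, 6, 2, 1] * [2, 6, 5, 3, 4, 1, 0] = [6, 5, 4, 2, 0, 1, 3]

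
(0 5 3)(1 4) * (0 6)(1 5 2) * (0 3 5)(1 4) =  (0 2 4)(3 6)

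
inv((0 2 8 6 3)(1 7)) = (0 3 6 8 2)(1 7)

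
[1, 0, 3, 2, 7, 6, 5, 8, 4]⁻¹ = [1, 0, 3, 2, 8, 6, 5, 4, 7]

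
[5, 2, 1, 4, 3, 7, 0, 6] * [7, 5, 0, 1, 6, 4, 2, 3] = [4, 0, 5, 6, 1, 3, 7, 2]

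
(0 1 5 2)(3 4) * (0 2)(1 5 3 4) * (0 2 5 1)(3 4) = (0 1 4 3)(2 5)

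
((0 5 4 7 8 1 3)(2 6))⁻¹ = (0 3 1 8 7 4 5)(2 6)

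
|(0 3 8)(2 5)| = 6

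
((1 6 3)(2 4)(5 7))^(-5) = (1 6 3)(2 4)(5 7)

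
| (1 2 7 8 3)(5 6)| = 10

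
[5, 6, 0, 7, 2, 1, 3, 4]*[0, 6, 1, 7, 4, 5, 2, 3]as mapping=[0→5, 1→2, 2→0, 3→3, 4→1, 5→6, 6→7, 7→4]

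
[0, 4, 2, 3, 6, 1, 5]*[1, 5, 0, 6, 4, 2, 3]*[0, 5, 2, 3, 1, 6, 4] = [5, 1, 0, 4, 3, 6, 2]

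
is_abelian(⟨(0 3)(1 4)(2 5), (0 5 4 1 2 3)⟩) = no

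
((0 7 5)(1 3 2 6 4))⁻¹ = (0 5 7)(1 4 6 2 3)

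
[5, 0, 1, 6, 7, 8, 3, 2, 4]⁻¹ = [1, 2, 7, 6, 8, 0, 3, 4, 5]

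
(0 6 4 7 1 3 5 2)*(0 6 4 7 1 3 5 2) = (0 4 1 5)(2 6 7 3)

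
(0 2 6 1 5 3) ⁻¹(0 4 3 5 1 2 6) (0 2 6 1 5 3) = (0 3 5 6 1 2 4) 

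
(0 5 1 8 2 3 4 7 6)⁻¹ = (0 6 7 4 3 2 8 1 5)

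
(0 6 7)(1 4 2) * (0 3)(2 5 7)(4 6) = (0 4 5 7 3)(1 6 2)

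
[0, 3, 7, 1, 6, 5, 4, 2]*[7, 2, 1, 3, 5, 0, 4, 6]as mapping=[0→7, 1→3, 2→6, 3→2, 4→4, 5→0, 6→5, 7→1]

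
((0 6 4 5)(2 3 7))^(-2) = (0 4)(2 3 7)(5 6)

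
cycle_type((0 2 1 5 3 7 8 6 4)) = 9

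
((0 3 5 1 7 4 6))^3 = (0 1 6 5 4 3 7)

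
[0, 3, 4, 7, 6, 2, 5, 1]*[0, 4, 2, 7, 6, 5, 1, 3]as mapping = [0→0, 1→7, 2→6, 3→3, 4→1, 5→2, 6→5, 7→4]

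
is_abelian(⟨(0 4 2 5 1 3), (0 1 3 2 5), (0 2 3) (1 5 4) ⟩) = no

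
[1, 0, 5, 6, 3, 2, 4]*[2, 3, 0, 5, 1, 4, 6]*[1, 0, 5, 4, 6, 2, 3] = [4, 5, 6, 3, 2, 1, 0]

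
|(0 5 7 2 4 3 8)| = 7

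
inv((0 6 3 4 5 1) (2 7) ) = (0 1 5 4 3 6) (2 7) 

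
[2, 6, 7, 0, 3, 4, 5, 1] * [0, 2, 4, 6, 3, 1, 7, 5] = [4, 7, 5, 0, 6, 3, 1, 2] 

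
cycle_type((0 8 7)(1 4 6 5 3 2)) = 3.6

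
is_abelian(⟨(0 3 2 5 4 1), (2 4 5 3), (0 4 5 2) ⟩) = no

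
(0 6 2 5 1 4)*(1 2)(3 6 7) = (0 7 3 6 1 4)(2 5)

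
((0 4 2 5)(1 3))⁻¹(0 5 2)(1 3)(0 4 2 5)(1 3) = (0 5 4)(1 3)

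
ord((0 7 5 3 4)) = 5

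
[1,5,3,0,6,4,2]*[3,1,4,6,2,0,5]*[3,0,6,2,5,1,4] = [0,3,4,2,1,6,5]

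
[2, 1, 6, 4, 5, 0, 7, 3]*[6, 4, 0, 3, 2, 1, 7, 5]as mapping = [0→0, 1→4, 2→7, 3→2, 4→1, 5→6, 6→5, 7→3]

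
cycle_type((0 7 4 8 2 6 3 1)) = 8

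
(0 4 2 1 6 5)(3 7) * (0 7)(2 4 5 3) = (0 5 7 2 1 6 3)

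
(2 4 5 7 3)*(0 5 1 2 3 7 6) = (0 5 6)(1 2 4)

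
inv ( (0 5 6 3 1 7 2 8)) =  (0 8 2 7 1 3 6 5)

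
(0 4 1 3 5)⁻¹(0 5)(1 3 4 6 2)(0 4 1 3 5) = (0 4)(1 6 2 3 5)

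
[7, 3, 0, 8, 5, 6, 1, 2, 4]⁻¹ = [2, 6, 7, 1, 8, 4, 5, 0, 3]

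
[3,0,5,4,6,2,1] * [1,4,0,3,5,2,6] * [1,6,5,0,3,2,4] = [0,6,5,2,4,1,3]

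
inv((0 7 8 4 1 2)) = (0 2 1 4 8 7)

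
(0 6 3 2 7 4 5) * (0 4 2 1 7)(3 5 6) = (0 3 1 7 2)(4 6 5)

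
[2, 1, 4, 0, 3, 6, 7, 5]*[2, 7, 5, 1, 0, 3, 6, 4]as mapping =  [0→5, 1→7, 2→0, 3→2, 4→1, 5→6, 6→4, 7→3]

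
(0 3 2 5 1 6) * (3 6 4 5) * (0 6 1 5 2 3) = (0 1 4 2)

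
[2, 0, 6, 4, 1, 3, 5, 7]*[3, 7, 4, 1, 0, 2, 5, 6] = [4, 3, 5, 0, 7, 1, 2, 6]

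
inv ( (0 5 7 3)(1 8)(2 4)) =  (0 3 7 5)(1 8)(2 4)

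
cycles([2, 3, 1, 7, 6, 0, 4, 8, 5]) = (0 2 1 3 7 8 5) (4 6) 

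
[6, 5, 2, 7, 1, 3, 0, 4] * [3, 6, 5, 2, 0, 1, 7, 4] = [7, 1, 5, 4, 6, 2, 3, 0]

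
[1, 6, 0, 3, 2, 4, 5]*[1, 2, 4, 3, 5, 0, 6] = [2, 6, 1, 3, 4, 5, 0]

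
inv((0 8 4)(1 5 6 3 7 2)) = (0 4 8)(1 2 7 3 6 5)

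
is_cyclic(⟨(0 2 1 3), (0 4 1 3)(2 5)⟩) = no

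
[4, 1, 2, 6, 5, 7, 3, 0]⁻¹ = [7, 1, 2, 6, 0, 4, 3, 5]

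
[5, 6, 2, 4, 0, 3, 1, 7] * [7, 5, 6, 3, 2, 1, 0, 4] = [1, 0, 6, 2, 7, 3, 5, 4]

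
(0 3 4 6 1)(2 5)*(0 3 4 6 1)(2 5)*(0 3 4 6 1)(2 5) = (0 6 3 1 4)(2 5)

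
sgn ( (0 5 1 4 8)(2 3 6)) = 1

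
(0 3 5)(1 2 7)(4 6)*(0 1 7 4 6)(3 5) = (0 5 1 2 4)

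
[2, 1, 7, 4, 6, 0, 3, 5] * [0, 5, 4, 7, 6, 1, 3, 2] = [4, 5, 2, 6, 3, 0, 7, 1]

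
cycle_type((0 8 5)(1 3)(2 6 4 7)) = 2.3.4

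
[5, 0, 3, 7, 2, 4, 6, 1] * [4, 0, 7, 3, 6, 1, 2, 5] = [1, 4, 3, 5, 7, 6, 2, 0]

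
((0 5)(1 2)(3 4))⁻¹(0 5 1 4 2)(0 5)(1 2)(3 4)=(0 2 3 1 5)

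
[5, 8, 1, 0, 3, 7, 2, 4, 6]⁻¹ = [3, 2, 6, 4, 7, 0, 8, 5, 1]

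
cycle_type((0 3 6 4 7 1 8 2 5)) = 9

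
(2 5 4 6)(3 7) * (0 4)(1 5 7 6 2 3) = (0 4 2 7 1 5)(3 6)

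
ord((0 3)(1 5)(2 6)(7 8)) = 2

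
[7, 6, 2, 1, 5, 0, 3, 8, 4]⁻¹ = [5, 3, 2, 6, 8, 4, 1, 0, 7]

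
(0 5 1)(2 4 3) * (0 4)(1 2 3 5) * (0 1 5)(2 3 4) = (0 5 3 4)(1 2)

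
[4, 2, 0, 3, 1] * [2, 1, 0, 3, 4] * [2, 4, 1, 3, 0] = [0, 2, 1, 3, 4]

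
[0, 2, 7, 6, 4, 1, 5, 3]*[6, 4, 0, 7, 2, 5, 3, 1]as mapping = [0→6, 1→0, 2→1, 3→3, 4→2, 5→4, 6→5, 7→7]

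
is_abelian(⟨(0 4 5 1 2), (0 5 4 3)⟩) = no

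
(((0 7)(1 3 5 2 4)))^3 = (0 7)(1 2 3 4 5)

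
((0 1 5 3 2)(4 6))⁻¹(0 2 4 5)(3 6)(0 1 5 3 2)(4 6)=(0 6 3 1)(2 4)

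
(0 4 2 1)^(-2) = (0 2)(1 4)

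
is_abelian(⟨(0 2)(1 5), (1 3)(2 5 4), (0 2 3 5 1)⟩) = no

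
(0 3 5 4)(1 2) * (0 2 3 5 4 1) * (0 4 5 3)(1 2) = (0 3 5 2 4 1)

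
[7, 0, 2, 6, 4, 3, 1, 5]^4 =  [6, 3, 2, 7, 4, 0, 5, 1]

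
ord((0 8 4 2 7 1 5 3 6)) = 9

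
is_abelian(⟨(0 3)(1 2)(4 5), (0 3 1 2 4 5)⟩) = no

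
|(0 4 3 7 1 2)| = 6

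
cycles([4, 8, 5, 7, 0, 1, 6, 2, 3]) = (0 4)(1 8 3 7 2 5)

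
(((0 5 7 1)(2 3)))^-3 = (0 5 7 1)(2 3)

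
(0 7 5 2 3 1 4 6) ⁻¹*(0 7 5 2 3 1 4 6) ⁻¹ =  (0 4 3 5) (1 2 7 6) 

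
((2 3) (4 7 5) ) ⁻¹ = (2 3) (4 5 7) 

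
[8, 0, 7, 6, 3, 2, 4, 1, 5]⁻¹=[1, 7, 5, 4, 6, 8, 3, 2, 0]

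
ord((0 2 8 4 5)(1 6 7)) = 15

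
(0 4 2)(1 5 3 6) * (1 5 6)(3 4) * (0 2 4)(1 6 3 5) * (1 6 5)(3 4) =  (0 1 4 3 5)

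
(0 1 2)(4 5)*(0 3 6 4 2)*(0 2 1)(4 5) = (1 2 3 6 5)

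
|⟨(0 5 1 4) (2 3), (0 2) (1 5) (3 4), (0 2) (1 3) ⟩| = 720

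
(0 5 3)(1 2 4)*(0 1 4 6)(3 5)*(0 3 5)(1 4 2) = (0 5)(2 6 3 4)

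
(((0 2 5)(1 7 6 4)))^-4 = (0 5 2)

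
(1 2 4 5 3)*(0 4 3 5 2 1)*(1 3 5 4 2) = (0 2 5 4 1 3)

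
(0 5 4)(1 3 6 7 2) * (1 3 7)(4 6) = (0 5 6 1 7 2 3 4)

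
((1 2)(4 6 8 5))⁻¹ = (1 2)(4 5 8 6)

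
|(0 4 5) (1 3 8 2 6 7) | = 6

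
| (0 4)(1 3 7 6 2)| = 10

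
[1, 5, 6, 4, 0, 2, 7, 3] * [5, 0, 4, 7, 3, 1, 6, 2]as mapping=[0→0, 1→1, 2→6, 3→3, 4→5, 5→4, 6→2, 7→7]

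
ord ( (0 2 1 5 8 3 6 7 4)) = 9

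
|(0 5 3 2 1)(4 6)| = 10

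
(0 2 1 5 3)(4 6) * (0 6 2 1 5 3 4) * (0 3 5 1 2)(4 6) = (0 2 1 5 6 3 4)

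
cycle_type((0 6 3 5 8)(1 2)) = 2.5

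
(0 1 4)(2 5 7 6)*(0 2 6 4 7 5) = (0 1 7 4 2)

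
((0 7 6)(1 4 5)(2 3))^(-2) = (0 7 6)(1 4 5)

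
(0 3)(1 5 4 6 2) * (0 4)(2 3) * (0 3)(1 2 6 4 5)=(0 6)(3 5)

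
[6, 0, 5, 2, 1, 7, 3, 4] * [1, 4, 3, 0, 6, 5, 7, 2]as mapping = [0→7, 1→1, 2→5, 3→3, 4→4, 5→2, 6→0, 7→6]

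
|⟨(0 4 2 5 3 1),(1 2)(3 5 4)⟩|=720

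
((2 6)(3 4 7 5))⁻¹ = (2 6)(3 5 7 4)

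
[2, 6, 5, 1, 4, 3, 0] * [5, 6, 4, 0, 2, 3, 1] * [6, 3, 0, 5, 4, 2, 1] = [4, 3, 5, 1, 0, 6, 2]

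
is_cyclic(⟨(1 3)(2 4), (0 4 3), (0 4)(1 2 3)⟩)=no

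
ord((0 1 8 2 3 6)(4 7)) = 6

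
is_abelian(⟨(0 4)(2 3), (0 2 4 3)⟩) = yes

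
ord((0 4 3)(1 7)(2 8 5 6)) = 12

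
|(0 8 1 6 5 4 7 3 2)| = 9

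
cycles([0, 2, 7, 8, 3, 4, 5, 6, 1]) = (1 2 7 6 5 4 3 8) 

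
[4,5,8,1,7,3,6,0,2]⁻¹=[7,3,8,5,0,1,6,4,2]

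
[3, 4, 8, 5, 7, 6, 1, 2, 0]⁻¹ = [8, 6, 7, 0, 1, 3, 5, 4, 2]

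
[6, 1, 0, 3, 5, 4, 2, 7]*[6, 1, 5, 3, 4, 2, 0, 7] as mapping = [0→0, 1→1, 2→6, 3→3, 4→2, 5→4, 6→5, 7→7] 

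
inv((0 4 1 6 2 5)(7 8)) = (0 5 2 6 1 4)(7 8)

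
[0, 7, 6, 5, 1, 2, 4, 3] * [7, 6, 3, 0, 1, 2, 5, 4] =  [7, 4, 5, 2, 6, 3, 1, 0]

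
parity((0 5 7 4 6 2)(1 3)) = even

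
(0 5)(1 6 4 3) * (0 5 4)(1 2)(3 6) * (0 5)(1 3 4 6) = (0 6 5)(1 4)(2 3)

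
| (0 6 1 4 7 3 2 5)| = 8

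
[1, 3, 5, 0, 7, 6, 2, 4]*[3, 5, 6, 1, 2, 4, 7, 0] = [5, 1, 4, 3, 0, 7, 6, 2]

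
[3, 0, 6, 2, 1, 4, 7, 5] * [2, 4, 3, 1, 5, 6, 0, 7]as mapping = [0→1, 1→2, 2→0, 3→3, 4→4, 5→5, 6→7, 7→6]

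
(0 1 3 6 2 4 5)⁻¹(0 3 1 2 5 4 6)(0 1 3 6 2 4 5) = (0 5 2 1 6 3 4)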